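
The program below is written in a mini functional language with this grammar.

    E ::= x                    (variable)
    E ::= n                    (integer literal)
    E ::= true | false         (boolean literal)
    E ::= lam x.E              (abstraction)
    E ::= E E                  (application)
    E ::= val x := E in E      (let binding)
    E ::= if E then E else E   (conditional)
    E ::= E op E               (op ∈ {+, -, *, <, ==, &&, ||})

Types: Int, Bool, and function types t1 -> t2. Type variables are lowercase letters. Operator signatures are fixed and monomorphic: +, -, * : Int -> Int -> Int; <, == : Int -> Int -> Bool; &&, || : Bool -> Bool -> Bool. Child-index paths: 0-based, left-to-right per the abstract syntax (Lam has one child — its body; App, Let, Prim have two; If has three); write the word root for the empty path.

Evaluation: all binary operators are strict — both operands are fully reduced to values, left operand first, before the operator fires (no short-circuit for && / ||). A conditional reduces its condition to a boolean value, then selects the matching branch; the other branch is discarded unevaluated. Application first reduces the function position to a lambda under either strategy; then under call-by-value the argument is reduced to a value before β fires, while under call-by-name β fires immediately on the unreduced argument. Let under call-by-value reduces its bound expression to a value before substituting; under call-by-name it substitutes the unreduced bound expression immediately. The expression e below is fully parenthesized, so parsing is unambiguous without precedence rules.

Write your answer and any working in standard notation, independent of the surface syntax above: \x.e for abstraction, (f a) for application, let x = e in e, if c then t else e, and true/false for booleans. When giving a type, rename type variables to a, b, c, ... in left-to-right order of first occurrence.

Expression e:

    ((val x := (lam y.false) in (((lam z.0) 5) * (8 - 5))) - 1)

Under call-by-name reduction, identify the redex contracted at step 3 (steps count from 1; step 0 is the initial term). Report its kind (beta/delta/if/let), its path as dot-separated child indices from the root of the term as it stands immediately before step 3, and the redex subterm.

Derivation:
step 0: ((let x = (\y.false) in (((\z.0) 5) * (8 - 5))) - 1)
step 1: [let@0] ((((\z.0) 5) * (8 - 5)) - 1)
step 2: [beta@0.0] ((0 * (8 - 5)) - 1)
step 3: [delta@0.1] ((0 * 3) - 1)

Answer: delta at 0.1 : (8 - 5)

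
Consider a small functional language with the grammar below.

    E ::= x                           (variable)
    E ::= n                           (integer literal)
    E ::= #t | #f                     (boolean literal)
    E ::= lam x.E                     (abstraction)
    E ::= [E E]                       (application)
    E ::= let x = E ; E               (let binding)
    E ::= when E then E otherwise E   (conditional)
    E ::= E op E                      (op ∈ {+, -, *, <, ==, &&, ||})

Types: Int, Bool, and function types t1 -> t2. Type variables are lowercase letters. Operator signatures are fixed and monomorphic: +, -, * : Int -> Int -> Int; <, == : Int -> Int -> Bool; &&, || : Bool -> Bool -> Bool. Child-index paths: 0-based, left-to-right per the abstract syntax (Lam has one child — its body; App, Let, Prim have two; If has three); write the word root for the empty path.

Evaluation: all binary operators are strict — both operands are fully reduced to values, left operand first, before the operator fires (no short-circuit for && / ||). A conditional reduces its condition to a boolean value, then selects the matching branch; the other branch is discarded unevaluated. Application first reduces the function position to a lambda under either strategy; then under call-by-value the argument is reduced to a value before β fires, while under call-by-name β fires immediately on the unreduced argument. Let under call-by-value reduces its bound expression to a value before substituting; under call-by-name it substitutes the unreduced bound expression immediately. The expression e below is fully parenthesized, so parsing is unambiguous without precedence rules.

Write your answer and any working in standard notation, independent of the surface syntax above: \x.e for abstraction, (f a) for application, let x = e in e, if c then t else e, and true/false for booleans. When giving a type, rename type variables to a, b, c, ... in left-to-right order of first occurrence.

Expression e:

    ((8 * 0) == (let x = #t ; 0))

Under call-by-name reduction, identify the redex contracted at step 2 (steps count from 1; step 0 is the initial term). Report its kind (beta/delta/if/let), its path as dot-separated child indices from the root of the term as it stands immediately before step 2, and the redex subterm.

Answer: let at 1 : (let x = true in 0)

Derivation:
step 0: ((8 * 0) == (let x = true in 0))
step 1: [delta@0] (0 == (let x = true in 0))
step 2: [let@1] (0 == 0)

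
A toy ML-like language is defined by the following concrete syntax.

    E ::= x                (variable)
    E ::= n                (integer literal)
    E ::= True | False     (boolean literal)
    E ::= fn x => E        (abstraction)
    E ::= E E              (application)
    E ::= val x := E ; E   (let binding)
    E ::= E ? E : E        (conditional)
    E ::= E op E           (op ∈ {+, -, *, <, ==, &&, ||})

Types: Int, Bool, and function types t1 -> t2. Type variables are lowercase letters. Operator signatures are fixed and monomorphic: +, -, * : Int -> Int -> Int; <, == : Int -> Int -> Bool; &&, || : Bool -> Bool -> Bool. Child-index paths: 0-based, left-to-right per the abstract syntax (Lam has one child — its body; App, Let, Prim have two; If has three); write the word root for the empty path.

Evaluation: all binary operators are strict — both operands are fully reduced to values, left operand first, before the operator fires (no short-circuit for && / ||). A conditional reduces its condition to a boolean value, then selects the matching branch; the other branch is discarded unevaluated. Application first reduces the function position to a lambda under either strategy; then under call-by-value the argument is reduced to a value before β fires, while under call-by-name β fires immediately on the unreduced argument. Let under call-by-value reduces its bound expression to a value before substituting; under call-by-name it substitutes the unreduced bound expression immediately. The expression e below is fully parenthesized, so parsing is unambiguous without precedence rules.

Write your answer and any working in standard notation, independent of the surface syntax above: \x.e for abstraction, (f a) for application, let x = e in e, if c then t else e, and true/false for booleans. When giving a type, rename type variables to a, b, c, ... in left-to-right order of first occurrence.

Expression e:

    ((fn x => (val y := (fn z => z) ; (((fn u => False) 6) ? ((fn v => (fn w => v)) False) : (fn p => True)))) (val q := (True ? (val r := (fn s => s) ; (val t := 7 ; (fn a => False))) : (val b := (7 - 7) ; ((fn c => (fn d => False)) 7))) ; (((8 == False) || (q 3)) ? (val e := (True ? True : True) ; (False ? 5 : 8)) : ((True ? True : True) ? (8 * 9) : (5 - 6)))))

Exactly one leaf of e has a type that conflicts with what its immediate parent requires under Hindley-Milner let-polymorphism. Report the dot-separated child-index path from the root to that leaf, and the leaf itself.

Answer: 1.1.0.0.1 : false

Trace:
z : b
\z._ : b -> b
let y : forall. b -> b
\u._ : c -> Bool
  unify c -> Bool ~ Int -> d
  unify c ~ Int
  unify Bool ~ d
_ _ : Bool
  unify Bool ~ Bool
v : e
\w._ : f -> e
\v._ : e -> f -> e
  unify e -> f -> e ~ Bool -> g
  unify e ~ Bool
  unify f -> Bool ~ g
_ _ : f -> Bool
\p._ : h -> Bool
  unify f -> Bool ~ h -> Bool
  unify f ~ h
  unify Bool ~ Bool
\x._ : a -> h -> Bool
  unify Bool ~ Bool
s : i
\s._ : i -> i
let r : forall. i -> i
let t : Int
\a._ : j -> Bool
  unify Int ~ Int
  unify Int ~ Int
let b : Int
\d._ : l -> Bool
\c._ : k -> l -> Bool
  unify k -> l -> Bool ~ Int -> m
  unify k ~ Int
  unify l -> Bool ~ m
_ _ : l -> Bool
  unify j -> Bool ~ l -> Bool
  unify j ~ l
  unify Bool ~ Bool
let q : forall. l -> Bool
  unify Int ~ Int
  unify Bool ~ Int
  FAIL: mismatch Bool ~ Int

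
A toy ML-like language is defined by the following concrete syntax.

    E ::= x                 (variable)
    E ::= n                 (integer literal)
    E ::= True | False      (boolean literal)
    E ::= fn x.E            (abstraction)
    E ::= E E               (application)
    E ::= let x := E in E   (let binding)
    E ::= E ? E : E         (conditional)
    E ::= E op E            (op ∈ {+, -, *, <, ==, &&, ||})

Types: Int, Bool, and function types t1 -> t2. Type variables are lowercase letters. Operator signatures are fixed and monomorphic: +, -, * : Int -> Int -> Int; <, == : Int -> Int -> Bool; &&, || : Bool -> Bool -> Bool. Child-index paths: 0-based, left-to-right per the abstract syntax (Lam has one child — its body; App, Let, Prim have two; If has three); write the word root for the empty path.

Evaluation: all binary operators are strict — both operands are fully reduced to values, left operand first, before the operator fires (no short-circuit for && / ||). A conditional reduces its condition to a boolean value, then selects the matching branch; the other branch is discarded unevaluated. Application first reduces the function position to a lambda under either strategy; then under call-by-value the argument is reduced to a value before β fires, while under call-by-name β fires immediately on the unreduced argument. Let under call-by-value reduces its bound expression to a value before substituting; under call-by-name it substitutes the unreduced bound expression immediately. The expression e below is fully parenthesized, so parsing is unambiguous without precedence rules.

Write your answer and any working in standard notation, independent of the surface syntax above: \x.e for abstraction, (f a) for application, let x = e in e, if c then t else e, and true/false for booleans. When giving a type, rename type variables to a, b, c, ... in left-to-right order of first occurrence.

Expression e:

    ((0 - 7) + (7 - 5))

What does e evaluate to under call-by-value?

Answer: -5

Derivation:
step 0: ((0 - 7) + (7 - 5))
step 1: [delta@0] (-7 + (7 - 5))
step 2: [delta@1] (-7 + 2)
step 3: [delta@root] -5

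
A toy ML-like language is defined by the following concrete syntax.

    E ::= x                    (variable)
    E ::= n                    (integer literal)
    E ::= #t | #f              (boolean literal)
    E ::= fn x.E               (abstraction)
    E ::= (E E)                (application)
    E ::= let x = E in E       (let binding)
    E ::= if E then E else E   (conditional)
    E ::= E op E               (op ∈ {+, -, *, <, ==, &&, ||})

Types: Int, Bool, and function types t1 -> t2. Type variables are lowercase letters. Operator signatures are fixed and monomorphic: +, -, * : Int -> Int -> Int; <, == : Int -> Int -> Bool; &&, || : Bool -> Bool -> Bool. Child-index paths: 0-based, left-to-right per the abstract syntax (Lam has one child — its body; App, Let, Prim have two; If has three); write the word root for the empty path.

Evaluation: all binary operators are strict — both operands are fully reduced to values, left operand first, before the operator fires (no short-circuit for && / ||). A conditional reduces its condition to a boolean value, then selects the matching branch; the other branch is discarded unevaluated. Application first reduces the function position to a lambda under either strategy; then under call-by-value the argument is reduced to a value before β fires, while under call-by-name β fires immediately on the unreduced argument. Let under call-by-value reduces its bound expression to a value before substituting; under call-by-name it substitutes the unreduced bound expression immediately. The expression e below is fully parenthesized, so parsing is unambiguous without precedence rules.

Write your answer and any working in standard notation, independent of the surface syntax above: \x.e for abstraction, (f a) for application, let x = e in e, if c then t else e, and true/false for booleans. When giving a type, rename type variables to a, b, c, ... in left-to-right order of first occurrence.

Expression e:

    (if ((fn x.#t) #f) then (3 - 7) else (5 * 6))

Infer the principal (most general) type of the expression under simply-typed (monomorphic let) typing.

Derivation:
\x._ : a -> Bool
  unify a -> Bool ~ Bool -> b
  unify a ~ Bool
  unify Bool ~ b
_ _ : Bool
  unify Bool ~ Bool
  unify Int ~ Int
  unify Int ~ Int
  unify Int ~ Int
  unify Int ~ Int
  unify Int ~ Int

Answer: Int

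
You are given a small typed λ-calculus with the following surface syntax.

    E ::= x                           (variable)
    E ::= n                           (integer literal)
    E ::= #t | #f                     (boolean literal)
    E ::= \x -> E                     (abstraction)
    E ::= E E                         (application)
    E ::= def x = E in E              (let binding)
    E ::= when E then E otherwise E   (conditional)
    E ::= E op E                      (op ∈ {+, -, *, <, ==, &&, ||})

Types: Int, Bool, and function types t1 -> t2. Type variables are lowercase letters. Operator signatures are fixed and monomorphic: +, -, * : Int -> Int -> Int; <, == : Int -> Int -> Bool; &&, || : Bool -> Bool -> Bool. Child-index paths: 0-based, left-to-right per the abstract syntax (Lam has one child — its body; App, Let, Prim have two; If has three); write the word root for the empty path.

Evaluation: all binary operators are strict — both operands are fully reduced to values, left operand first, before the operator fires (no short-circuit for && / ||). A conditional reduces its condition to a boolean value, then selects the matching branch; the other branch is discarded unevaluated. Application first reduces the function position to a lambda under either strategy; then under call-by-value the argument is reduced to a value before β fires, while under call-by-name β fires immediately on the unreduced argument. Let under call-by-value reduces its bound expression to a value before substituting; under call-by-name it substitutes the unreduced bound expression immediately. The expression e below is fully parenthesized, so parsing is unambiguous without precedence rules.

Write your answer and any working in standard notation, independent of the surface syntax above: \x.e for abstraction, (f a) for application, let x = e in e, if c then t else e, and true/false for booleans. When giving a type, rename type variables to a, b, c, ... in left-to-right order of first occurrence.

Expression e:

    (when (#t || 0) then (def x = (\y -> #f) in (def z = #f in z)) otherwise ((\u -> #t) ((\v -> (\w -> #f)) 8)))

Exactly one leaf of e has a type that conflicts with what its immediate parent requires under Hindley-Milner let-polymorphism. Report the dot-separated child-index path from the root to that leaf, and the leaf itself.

Answer: 0.1 : 0

Working:
  unify Bool ~ Bool
  unify Int ~ Bool
  FAIL: mismatch Int ~ Bool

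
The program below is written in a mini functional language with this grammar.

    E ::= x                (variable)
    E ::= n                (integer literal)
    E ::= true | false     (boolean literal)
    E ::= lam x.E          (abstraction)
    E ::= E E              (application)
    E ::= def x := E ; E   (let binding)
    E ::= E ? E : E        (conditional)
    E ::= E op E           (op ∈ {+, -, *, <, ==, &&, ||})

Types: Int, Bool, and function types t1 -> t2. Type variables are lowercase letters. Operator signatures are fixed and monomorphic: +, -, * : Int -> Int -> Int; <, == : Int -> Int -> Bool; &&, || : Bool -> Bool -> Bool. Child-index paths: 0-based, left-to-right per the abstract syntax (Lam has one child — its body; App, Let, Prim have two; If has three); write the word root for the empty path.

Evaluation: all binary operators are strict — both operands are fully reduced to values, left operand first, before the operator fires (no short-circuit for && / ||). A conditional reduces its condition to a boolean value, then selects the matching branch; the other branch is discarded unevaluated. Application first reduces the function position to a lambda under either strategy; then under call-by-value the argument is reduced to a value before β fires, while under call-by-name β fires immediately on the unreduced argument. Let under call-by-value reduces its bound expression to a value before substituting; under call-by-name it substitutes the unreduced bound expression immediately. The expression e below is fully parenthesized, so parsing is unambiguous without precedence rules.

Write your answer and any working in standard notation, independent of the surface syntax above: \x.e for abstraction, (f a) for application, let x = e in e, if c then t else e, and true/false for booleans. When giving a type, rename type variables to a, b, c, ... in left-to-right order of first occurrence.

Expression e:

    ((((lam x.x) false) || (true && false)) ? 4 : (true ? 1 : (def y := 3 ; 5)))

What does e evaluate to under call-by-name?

Answer: 1

Trace:
step 0: (if (((\x.x) false) || (true && false)) then 4 else (if true then 1 else (let y = 3 in 5)))
step 1: [beta@0.0] (if (false || (true && false)) then 4 else (if true then 1 else (let y = 3 in 5)))
step 2: [delta@0.1] (if (false || false) then 4 else (if true then 1 else (let y = 3 in 5)))
step 3: [delta@0] (if false then 4 else (if true then 1 else (let y = 3 in 5)))
step 4: [if@root] (if true then 1 else (let y = 3 in 5))
step 5: [if@root] 1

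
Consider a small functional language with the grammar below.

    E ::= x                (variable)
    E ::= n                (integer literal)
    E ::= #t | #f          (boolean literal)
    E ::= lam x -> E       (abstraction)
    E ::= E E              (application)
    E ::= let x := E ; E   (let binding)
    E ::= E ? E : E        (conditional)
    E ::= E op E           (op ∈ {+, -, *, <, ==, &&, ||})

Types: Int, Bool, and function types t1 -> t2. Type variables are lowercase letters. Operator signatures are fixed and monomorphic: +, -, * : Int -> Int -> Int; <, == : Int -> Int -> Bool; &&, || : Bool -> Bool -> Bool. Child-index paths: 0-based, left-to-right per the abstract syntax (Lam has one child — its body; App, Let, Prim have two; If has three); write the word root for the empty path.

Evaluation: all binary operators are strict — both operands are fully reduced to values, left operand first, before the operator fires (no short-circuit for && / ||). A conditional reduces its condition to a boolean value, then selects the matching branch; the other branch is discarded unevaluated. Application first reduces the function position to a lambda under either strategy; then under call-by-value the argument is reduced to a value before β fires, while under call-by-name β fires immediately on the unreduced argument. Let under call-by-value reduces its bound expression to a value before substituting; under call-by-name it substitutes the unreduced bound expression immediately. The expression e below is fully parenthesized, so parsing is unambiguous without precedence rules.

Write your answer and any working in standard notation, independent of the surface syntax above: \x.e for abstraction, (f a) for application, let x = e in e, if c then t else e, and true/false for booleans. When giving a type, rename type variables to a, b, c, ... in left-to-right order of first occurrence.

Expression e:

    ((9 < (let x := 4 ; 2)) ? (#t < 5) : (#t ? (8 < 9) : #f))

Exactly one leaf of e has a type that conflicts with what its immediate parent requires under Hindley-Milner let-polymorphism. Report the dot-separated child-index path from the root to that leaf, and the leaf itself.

Working:
  unify Int ~ Int
let x : Int
  unify Int ~ Int
  unify Bool ~ Bool
  unify Bool ~ Int
  FAIL: mismatch Bool ~ Int

Answer: 1.0 : true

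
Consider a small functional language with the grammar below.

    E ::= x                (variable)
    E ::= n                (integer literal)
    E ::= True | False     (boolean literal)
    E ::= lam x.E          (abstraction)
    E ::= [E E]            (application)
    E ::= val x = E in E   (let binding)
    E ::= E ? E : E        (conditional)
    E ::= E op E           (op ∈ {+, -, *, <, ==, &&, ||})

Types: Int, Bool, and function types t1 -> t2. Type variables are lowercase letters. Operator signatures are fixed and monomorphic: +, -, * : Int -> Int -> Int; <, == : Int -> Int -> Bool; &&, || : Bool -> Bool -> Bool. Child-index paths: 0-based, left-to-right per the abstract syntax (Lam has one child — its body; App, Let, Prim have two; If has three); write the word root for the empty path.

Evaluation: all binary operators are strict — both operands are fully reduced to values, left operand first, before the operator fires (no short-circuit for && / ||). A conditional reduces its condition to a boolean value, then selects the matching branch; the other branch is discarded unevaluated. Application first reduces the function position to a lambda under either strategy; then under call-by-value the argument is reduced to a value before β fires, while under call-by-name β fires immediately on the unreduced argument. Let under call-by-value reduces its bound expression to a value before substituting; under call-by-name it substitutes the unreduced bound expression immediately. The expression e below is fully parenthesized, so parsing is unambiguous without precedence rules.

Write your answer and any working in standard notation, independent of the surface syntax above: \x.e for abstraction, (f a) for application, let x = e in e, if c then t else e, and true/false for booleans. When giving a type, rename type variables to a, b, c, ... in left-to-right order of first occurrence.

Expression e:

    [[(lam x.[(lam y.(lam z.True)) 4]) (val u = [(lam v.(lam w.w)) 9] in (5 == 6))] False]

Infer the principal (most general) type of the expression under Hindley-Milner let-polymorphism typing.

Derivation:
\z._ : c -> Bool
\y._ : b -> c -> Bool
  unify b -> c -> Bool ~ Int -> d
  unify b ~ Int
  unify c -> Bool ~ d
_ _ : c -> Bool
\x._ : a -> c -> Bool
w : f
\w._ : f -> f
\v._ : e -> f -> f
  unify e -> f -> f ~ Int -> g
  unify e ~ Int
  unify f -> f ~ g
_ _ : f -> f
let u : forall. f -> f
  unify Int ~ Int
  unify Int ~ Int
  unify a -> c -> Bool ~ Bool -> h
  unify a ~ Bool
  unify c -> Bool ~ h
_ _ : c -> Bool
  unify c -> Bool ~ Bool -> i
  unify c ~ Bool
  unify Bool ~ i
_ _ : Bool

Answer: Bool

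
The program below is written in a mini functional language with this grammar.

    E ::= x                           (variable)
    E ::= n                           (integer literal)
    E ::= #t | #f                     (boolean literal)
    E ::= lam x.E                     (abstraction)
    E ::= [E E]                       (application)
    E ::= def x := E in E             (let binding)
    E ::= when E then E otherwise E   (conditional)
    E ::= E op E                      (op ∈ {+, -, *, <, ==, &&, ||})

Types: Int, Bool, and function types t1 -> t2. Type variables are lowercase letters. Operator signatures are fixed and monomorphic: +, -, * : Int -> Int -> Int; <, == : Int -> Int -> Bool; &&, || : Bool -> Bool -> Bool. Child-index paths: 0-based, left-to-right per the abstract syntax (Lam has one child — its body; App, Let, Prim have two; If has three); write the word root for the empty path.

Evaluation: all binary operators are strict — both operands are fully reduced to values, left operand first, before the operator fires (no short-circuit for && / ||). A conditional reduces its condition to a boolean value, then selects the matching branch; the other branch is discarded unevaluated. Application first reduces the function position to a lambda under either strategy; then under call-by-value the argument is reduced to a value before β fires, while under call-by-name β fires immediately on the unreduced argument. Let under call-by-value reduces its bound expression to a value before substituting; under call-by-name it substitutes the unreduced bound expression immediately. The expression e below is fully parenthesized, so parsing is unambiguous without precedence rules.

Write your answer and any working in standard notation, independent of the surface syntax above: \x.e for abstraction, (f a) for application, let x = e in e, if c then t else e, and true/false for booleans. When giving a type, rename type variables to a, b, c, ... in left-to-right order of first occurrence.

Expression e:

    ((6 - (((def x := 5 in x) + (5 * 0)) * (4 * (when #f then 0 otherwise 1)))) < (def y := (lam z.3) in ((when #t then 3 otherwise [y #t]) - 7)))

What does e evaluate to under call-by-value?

Derivation:
step 0: ((6 - (((let x = 5 in x) + (5 * 0)) * (4 * (if false then 0 else 1)))) < (let y = (\z.3) in ((if true then 3 else (y true)) - 7)))
step 1: [let@0.1.0.0] ((6 - ((5 + (5 * 0)) * (4 * (if false then 0 else 1)))) < (let y = (\z.3) in ((if true then 3 else (y true)) - 7)))
step 2: [delta@0.1.0.1] ((6 - ((5 + 0) * (4 * (if false then 0 else 1)))) < (let y = (\z.3) in ((if true then 3 else (y true)) - 7)))
step 3: [delta@0.1.0] ((6 - (5 * (4 * (if false then 0 else 1)))) < (let y = (\z.3) in ((if true then 3 else (y true)) - 7)))
step 4: [if@0.1.1.1] ((6 - (5 * (4 * 1))) < (let y = (\z.3) in ((if true then 3 else (y true)) - 7)))
step 5: [delta@0.1.1] ((6 - (5 * 4)) < (let y = (\z.3) in ((if true then 3 else (y true)) - 7)))
step 6: [delta@0.1] ((6 - 20) < (let y = (\z.3) in ((if true then 3 else (y true)) - 7)))
step 7: [delta@0] (-14 < (let y = (\z.3) in ((if true then 3 else (y true)) - 7)))
step 8: [let@1] (-14 < ((if true then 3 else ((\z.3) true)) - 7))
step 9: [if@1.0] (-14 < (3 - 7))
step 10: [delta@1] (-14 < -4)
step 11: [delta@root] true

Answer: true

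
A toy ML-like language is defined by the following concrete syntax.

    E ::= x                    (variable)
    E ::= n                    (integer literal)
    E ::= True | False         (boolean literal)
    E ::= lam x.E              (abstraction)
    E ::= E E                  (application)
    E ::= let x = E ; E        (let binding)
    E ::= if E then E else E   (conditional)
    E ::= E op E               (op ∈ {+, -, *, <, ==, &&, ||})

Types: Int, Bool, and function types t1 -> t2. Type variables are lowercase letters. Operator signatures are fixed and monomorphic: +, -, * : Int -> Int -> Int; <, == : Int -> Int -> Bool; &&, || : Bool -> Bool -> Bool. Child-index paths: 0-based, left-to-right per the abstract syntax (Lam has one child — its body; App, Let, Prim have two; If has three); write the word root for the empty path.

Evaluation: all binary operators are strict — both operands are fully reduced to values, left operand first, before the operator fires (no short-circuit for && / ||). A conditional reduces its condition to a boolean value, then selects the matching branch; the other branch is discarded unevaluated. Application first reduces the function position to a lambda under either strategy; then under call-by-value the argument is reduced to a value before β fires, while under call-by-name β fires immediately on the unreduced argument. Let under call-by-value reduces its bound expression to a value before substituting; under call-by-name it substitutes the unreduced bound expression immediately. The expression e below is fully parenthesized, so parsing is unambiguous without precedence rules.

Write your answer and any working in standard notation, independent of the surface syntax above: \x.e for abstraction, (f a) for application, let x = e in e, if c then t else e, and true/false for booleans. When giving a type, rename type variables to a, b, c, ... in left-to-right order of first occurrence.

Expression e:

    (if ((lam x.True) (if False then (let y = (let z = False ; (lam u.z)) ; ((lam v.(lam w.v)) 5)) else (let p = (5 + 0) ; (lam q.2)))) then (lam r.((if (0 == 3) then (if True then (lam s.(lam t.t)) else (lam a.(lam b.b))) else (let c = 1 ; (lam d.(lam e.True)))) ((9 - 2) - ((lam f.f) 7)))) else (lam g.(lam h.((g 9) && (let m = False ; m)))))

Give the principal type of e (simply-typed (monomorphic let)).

Trace:
\x._ : a -> Bool
  unify Bool ~ Bool
let z : Bool
z : Bool
\u._ : b -> Bool
let y : b -> Bool
v : c
\w._ : d -> c
\v._ : c -> d -> c
  unify c -> d -> c ~ Int -> e
  unify c ~ Int
  unify d -> Int ~ e
_ _ : d -> Int
  unify Int ~ Int
  unify Int ~ Int
let p : Int
\q._ : f -> Int
  unify d -> Int ~ f -> Int
  unify d ~ f
  unify Int ~ Int
  unify a -> Bool ~ (f -> Int) -> g
  unify a ~ f -> Int
  unify Bool ~ g
_ _ : Bool
  unify Bool ~ Bool
  unify Int ~ Int
  unify Int ~ Int
  unify Bool ~ Bool
  unify Bool ~ Bool
t : j
\t._ : j -> j
\s._ : i -> j -> j
b : l
\b._ : l -> l
\a._ : k -> l -> l
  unify i -> j -> j ~ k -> l -> l
  unify i ~ k
  unify j -> j ~ l -> l
  unify j ~ l
  unify l ~ l
let c : Int
\e._ : n -> Bool
\d._ : m -> n -> Bool
  unify k -> l -> l ~ m -> n -> Bool
  unify k ~ m
  unify l -> l ~ n -> Bool
  unify l ~ n
  unify n ~ Bool
  unify Int ~ Int
  unify Int ~ Int
  unify Int ~ Int
f : o
\f._ : o -> o
  unify o -> o ~ Int -> p
  unify o ~ Int
  unify Int ~ p
_ _ : Int
  unify Int ~ Int
  unify m -> Bool -> Bool ~ Int -> q
  unify m ~ Int
  unify Bool -> Bool ~ q
_ _ : Bool -> Bool
\r._ : h -> Bool -> Bool
g : r
  unify r ~ Int -> t
_ _ : t
  unify t ~ Bool
let m : Bool
m : Bool
  unify Bool ~ Bool
\h._ : s -> Bool
\g._ : (Int -> Bool) -> s -> Bool
  unify h -> Bool -> Bool ~ (Int -> Bool) -> s -> Bool
  unify h ~ Int -> Bool
  unify Bool -> Bool ~ s -> Bool
  unify Bool ~ s
  unify Bool ~ Bool

Answer: (Int -> Bool) -> Bool -> Bool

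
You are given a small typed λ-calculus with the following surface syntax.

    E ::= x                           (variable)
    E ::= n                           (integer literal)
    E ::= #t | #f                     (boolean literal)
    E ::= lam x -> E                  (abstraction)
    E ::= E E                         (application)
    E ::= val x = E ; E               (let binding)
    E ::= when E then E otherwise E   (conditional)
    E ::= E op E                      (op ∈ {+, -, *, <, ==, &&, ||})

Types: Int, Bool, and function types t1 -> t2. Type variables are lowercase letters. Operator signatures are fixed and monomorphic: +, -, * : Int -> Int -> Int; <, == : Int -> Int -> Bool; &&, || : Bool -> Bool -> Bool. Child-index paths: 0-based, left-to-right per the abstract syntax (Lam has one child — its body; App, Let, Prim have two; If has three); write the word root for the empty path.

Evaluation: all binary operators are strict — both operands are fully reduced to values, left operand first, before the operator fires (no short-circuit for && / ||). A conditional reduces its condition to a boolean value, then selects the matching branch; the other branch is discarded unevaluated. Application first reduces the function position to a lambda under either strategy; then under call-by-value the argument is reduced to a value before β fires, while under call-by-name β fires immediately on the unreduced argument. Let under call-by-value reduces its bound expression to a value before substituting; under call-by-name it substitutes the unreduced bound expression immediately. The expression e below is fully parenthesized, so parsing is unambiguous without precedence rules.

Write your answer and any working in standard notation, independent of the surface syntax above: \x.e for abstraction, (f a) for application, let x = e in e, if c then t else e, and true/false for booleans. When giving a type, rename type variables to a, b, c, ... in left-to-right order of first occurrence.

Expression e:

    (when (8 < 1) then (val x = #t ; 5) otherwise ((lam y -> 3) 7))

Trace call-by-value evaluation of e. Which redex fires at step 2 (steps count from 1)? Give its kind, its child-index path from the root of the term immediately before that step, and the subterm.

Working:
step 0: (if (8 < 1) then (let x = true in 5) else ((\y.3) 7))
step 1: [delta@0] (if false then (let x = true in 5) else ((\y.3) 7))
step 2: [if@root] ((\y.3) 7)

Answer: if at root : (if false then (let x = true in 5) else ((\y.3) 7))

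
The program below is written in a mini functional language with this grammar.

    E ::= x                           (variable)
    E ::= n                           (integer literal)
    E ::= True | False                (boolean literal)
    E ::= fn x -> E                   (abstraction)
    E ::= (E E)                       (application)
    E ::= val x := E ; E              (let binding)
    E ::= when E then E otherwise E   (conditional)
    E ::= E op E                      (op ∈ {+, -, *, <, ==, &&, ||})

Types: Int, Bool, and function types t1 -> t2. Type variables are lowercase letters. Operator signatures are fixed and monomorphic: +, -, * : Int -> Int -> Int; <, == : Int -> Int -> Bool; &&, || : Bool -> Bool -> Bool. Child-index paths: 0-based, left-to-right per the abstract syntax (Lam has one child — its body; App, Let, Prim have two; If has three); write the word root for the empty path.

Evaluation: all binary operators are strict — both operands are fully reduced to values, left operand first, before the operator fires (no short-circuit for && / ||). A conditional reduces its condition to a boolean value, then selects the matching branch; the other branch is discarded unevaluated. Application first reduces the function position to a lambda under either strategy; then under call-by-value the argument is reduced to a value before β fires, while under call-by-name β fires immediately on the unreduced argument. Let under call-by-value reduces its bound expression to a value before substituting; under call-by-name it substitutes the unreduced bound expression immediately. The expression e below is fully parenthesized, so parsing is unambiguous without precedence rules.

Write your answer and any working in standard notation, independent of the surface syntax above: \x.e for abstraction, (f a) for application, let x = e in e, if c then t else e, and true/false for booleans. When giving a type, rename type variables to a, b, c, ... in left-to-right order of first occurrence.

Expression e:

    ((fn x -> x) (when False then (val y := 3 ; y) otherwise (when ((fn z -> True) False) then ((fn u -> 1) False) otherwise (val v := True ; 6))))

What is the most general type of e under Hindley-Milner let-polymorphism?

Derivation:
x : a
\x._ : a -> a
  unify Bool ~ Bool
let y : Int
y : Int
\z._ : b -> Bool
  unify b -> Bool ~ Bool -> c
  unify b ~ Bool
  unify Bool ~ c
_ _ : Bool
  unify Bool ~ Bool
\u._ : d -> Int
  unify d -> Int ~ Bool -> e
  unify d ~ Bool
  unify Int ~ e
_ _ : Int
let v : Bool
  unify Int ~ Int
  unify Int ~ Int
  unify a -> a ~ Int -> f
  unify a ~ Int
  unify Int ~ f
_ _ : Int

Answer: Int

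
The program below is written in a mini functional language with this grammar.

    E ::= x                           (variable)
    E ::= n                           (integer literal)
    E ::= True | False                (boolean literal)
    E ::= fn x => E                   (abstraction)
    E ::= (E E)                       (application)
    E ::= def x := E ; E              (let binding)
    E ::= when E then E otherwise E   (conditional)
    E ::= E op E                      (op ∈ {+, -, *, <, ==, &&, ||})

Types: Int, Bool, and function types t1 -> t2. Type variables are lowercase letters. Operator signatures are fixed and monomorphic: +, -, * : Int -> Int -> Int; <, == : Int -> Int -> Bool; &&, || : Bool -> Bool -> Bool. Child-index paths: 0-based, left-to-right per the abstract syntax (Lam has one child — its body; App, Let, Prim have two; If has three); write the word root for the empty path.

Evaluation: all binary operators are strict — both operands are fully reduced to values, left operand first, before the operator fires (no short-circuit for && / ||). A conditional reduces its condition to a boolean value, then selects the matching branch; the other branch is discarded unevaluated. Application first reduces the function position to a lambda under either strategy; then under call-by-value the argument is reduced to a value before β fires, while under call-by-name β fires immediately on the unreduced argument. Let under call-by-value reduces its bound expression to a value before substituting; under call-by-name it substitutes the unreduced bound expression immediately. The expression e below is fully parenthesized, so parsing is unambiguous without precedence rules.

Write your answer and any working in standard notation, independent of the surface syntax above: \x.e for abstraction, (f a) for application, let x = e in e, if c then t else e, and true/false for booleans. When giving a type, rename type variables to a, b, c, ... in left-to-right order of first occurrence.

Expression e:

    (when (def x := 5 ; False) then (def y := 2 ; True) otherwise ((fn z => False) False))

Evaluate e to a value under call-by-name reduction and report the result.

Trace:
step 0: (if (let x = 5 in false) then (let y = 2 in true) else ((\z.false) false))
step 1: [let@0] (if false then (let y = 2 in true) else ((\z.false) false))
step 2: [if@root] ((\z.false) false)
step 3: [beta@root] false

Answer: false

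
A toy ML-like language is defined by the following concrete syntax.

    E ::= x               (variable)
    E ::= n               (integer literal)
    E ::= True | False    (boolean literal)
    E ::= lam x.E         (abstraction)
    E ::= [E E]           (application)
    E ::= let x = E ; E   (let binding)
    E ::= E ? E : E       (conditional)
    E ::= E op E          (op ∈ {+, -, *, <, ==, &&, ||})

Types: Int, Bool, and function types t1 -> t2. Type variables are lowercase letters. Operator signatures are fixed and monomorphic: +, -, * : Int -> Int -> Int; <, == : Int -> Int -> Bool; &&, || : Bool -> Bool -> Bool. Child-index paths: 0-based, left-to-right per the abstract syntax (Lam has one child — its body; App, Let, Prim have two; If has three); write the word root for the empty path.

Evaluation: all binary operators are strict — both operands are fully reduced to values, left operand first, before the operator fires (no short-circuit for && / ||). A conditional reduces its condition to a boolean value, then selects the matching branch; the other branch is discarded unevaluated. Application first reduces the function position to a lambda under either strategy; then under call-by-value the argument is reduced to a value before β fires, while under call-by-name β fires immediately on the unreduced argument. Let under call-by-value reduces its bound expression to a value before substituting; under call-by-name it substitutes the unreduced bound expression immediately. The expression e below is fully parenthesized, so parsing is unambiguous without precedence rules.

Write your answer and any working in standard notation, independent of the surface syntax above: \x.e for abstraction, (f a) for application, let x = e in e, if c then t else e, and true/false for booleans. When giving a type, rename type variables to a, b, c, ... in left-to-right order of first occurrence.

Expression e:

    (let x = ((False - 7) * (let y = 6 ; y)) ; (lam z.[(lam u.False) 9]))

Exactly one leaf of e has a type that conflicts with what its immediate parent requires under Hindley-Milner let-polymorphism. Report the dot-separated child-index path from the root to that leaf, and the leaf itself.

Derivation:
  unify Bool ~ Int
  FAIL: mismatch Bool ~ Int

Answer: 0.0.0 : false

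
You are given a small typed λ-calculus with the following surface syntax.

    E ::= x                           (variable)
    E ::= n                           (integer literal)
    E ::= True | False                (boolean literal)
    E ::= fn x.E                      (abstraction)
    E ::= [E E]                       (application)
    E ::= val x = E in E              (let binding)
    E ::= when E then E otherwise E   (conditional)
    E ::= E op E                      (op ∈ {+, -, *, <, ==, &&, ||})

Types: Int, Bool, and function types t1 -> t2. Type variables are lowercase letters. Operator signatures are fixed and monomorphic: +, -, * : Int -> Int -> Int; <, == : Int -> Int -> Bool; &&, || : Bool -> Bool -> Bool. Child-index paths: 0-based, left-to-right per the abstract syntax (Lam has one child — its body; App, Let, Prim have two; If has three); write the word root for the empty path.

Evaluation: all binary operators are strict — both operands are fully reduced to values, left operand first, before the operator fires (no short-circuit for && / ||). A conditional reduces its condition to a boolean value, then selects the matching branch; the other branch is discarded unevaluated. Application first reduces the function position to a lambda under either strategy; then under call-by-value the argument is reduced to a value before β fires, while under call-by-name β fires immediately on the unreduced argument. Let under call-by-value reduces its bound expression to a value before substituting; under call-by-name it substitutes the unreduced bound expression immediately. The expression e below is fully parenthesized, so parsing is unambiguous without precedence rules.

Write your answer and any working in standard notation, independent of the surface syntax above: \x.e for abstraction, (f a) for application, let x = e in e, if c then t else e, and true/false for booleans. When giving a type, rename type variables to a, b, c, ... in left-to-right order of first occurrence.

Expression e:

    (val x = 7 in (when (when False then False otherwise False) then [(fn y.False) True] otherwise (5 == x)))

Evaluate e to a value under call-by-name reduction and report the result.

Answer: false

Derivation:
step 0: (let x = 7 in (if (if false then false else false) then ((\y.false) true) else (5 == x)))
step 1: [let@root] (if (if false then false else false) then ((\y.false) true) else (5 == 7))
step 2: [if@0] (if false then ((\y.false) true) else (5 == 7))
step 3: [if@root] (5 == 7)
step 4: [delta@root] false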